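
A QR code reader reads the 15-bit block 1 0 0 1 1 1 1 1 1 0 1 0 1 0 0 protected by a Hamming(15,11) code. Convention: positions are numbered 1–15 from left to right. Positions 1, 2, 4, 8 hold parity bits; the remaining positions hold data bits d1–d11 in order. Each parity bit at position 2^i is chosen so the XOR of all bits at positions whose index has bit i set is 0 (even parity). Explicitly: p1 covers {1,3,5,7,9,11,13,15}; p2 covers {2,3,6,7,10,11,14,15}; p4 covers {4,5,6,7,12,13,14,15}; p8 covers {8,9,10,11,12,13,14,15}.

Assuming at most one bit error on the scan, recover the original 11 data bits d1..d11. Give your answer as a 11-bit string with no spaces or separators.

s1 (pos 1,3,5,7,9,11,13,15): 1⊕0⊕1⊕1⊕1⊕1⊕1⊕0 = 0
s2 (pos 2,3,6,7,10,11,14,15): 0⊕0⊕1⊕1⊕0⊕1⊕0⊕0 = 1
s4 (pos 4,5,6,7,12,13,14,15): 1⊕1⊕1⊕1⊕0⊕1⊕0⊕0 = 1
s8 (pos 8,9,10,11,12,13,14,15): 1⊕1⊕0⊕1⊕0⊕1⊕0⊕0 = 0
Syndrome s8…s1 = 0110 → error at position 6.
Flip position 6: 100111111010100 → 100110111010100
Read data bits from positions 3,5,6,7,9,10,11,12,13,14,15: 01011010100

01011010100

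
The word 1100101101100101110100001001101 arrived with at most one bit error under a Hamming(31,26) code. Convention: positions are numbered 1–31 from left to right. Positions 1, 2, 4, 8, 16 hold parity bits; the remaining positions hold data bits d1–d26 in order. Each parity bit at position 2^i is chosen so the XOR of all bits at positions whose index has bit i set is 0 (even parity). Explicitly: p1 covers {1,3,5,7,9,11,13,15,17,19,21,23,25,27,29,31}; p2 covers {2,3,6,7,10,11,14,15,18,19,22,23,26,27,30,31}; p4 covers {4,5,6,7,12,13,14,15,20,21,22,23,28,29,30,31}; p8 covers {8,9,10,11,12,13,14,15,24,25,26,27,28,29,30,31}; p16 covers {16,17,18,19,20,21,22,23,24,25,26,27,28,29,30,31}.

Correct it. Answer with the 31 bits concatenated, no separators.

s1 (pos 1,3,5,7,9,11,13,15,17,19,21,23,25,27,29,31): 1⊕0⊕1⊕1⊕0⊕1⊕0⊕0⊕1⊕0⊕0⊕0⊕1⊕0⊕1⊕1 = 0
s2 (pos 2,3,6,7,10,11,14,15,18,19,22,23,26,27,30,31): 1⊕0⊕0⊕1⊕1⊕1⊕1⊕0⊕1⊕0⊕0⊕0⊕0⊕0⊕0⊕1 = 1
s4 (pos 4,5,6,7,12,13,14,15,20,21,22,23,28,29,30,31): 0⊕1⊕0⊕1⊕0⊕0⊕1⊕0⊕1⊕0⊕0⊕0⊕1⊕1⊕0⊕1 = 1
s8 (pos 8,9,10,11,12,13,14,15,24,25,26,27,28,29,30,31): 1⊕0⊕1⊕1⊕0⊕0⊕1⊕0⊕0⊕1⊕0⊕0⊕1⊕1⊕0⊕1 = 0
s16 (pos 16,17,18,19,20,21,22,23,24,25,26,27,28,29,30,31): 1⊕1⊕1⊕0⊕1⊕0⊕0⊕0⊕0⊕1⊕0⊕0⊕1⊕1⊕0⊕1 = 0
Syndrome s16…s1 = 00110 → error at position 6.
Flip position 6: 1100101101100101110100001001101 → 1100111101100101110100001001101

1100111101100101110100001001101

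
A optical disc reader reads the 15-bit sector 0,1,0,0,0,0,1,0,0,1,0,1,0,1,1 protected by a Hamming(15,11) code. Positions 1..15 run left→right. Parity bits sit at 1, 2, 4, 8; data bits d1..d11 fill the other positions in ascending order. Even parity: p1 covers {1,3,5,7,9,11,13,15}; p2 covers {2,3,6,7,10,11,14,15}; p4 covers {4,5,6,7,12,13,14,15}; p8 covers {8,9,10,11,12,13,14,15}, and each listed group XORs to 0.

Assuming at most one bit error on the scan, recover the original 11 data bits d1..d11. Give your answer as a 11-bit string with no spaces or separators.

s1 (pos 1,3,5,7,9,11,13,15): 0⊕0⊕0⊕1⊕0⊕0⊕0⊕1 = 0
s2 (pos 2,3,6,7,10,11,14,15): 1⊕0⊕0⊕1⊕1⊕0⊕1⊕1 = 1
s4 (pos 4,5,6,7,12,13,14,15): 0⊕0⊕0⊕1⊕1⊕0⊕1⊕1 = 0
s8 (pos 8,9,10,11,12,13,14,15): 0⊕0⊕1⊕0⊕1⊕0⊕1⊕1 = 0
Syndrome s8…s1 = 0010 → error at position 2.
Flip position 2: 010000100101011 → 000000100101011
Read data bits from positions 3,5,6,7,9,10,11,12,13,14,15: 00010101011

00010101011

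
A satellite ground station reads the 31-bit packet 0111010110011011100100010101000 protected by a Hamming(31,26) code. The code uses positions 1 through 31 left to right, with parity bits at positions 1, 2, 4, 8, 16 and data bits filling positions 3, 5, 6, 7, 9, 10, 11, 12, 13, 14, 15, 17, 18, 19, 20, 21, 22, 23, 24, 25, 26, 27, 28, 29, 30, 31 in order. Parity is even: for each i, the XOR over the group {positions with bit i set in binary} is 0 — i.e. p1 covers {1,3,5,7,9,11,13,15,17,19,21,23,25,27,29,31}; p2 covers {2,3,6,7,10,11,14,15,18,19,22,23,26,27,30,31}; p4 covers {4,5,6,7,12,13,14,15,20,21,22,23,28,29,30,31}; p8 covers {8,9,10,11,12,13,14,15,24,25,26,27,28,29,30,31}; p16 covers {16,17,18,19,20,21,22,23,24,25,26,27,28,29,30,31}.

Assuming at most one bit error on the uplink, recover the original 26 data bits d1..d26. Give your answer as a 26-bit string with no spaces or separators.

s1 (pos 1,3,5,7,9,11,13,15,17,19,21,23,25,27,29,31): 0⊕1⊕0⊕0⊕1⊕0⊕1⊕1⊕1⊕0⊕0⊕0⊕0⊕0⊕0⊕0 = 1
s2 (pos 2,3,6,7,10,11,14,15,18,19,22,23,26,27,30,31): 1⊕1⊕1⊕0⊕0⊕0⊕0⊕1⊕0⊕0⊕0⊕0⊕1⊕0⊕0⊕0 = 1
s4 (pos 4,5,6,7,12,13,14,15,20,21,22,23,28,29,30,31): 1⊕0⊕1⊕0⊕1⊕1⊕0⊕1⊕1⊕0⊕0⊕0⊕1⊕0⊕0⊕0 = 1
s8 (pos 8,9,10,11,12,13,14,15,24,25,26,27,28,29,30,31): 1⊕1⊕0⊕0⊕1⊕1⊕0⊕1⊕1⊕0⊕1⊕0⊕1⊕0⊕0⊕0 = 0
s16 (pos 16,17,18,19,20,21,22,23,24,25,26,27,28,29,30,31): 1⊕1⊕0⊕0⊕1⊕0⊕0⊕0⊕1⊕0⊕1⊕0⊕1⊕0⊕0⊕0 = 0
Syndrome s16…s1 = 00111 → error at position 7.
Flip position 7: 0111010110011011100100010101000 → 0111011110011011100100010101000
Read data bits from positions 3,5,6,7,9,10,11,12,13,14,15,17,18,19,20,21,22,23,24,25,26,27,28,29,30,31: 10111001101100100010101000

10111001101100100010101000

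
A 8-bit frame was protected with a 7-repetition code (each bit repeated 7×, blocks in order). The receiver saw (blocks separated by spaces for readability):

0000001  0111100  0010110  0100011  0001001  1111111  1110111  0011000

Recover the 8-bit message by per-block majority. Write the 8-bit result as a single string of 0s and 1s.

01000110

Block 1 (0000001): 1 one → 0
Block 2 (0111100): 4 ones → 1
Block 3 (0010110): 3 ones → 0
Block 4 (0100011): 3 ones → 0
Block 5 (0001001): 2 ones → 0
Block 6 (1111111): 7 ones → 1
Block 7 (1110111): 6 ones → 1
Block 8 (0011000): 2 ones → 0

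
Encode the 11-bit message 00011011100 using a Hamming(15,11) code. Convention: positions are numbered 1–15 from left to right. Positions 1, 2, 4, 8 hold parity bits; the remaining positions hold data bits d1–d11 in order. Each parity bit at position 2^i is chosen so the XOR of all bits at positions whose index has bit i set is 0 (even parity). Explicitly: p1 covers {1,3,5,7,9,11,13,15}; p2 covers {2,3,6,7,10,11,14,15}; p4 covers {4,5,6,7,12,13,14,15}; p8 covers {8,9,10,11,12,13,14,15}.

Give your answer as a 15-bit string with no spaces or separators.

000100101011100

Place data at non-parity positions: p1 p2 0 p4 0 0 1 p8 1 0 1 1 1 0 0
p1 (pos 1,3,5,7,9,11,13,15): XOR of data positions = 0⊕0⊕1⊕1⊕1⊕1⊕0 = 0
p2 (pos 2,3,6,7,10,11,14,15): XOR of data positions = 0⊕0⊕1⊕0⊕1⊕0⊕0 = 0
p4 (pos 4,5,6,7,12,13,14,15): XOR of data positions = 0⊕0⊕1⊕1⊕1⊕0⊕0 = 1
p8 (pos 8,9,10,11,12,13,14,15): XOR of data positions = 1⊕0⊕1⊕1⊕1⊕0⊕0 = 0
Codeword: 000100101011100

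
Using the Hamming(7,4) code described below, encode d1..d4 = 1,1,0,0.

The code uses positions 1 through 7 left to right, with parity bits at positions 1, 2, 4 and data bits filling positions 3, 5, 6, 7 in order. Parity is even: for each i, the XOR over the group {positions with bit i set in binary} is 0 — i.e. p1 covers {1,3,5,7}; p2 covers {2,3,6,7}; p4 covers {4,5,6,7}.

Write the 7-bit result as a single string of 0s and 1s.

Place data at non-parity positions: p1 p2 1 p4 1 0 0
p1 (pos 1,3,5,7): XOR of data positions = 1⊕1⊕0 = 0
p2 (pos 2,3,6,7): XOR of data positions = 1⊕0⊕0 = 1
p4 (pos 4,5,6,7): XOR of data positions = 1⊕0⊕0 = 1
Codeword: 0111100

0111100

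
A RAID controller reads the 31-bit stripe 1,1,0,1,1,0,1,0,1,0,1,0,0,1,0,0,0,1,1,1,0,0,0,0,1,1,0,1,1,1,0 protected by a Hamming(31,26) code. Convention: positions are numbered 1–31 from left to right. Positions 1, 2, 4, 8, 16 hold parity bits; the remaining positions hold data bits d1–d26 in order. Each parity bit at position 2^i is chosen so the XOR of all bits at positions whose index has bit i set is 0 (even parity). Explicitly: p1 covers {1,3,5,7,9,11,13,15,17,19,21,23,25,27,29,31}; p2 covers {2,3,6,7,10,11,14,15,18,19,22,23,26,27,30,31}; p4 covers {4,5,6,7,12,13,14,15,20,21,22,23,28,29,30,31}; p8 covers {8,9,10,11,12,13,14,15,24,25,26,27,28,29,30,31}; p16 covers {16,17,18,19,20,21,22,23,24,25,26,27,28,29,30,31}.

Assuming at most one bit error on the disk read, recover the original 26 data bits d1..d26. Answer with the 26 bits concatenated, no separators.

s1 (pos 1,3,5,7,9,11,13,15,17,19,21,23,25,27,29,31): 1⊕0⊕1⊕1⊕1⊕1⊕0⊕0⊕0⊕1⊕0⊕0⊕1⊕0⊕1⊕0 = 0
s2 (pos 2,3,6,7,10,11,14,15,18,19,22,23,26,27,30,31): 1⊕0⊕0⊕1⊕0⊕1⊕1⊕0⊕1⊕1⊕0⊕0⊕1⊕0⊕1⊕0 = 0
s4 (pos 4,5,6,7,12,13,14,15,20,21,22,23,28,29,30,31): 1⊕1⊕0⊕1⊕0⊕0⊕1⊕0⊕1⊕0⊕0⊕0⊕1⊕1⊕1⊕0 = 0
s8 (pos 8,9,10,11,12,13,14,15,24,25,26,27,28,29,30,31): 0⊕1⊕0⊕1⊕0⊕0⊕1⊕0⊕0⊕1⊕1⊕0⊕1⊕1⊕1⊕0 = 0
s16 (pos 16,17,18,19,20,21,22,23,24,25,26,27,28,29,30,31): 0⊕0⊕1⊕1⊕1⊕0⊕0⊕0⊕0⊕1⊕1⊕0⊕1⊕1⊕1⊕0 = 0
Syndrome s16…s1 = 00000 → no error.
Read data bits from positions 3,5,6,7,9,10,11,12,13,14,15,17,18,19,20,21,22,23,24,25,26,27,28,29,30,31: 01011010010011100001101110

01011010010011100001101110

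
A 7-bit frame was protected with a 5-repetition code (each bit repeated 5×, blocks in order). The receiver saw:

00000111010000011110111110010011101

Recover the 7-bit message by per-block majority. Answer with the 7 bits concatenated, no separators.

Block 1 (00000): 0 ones → 0
Block 2 (11101): 4 ones → 1
Block 3 (00000): 0 ones → 0
Block 4 (11110): 4 ones → 1
Block 5 (11111): 5 ones → 1
Block 6 (00100): 1 one → 0
Block 7 (11101): 4 ones → 1

0101101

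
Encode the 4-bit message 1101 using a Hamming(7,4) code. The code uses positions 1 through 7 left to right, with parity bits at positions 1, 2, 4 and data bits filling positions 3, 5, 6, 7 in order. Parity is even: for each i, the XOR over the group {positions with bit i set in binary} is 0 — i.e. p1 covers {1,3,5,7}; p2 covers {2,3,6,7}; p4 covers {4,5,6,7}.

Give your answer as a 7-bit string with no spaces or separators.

1010101

Place data at non-parity positions: p1 p2 1 p4 1 0 1
p1 (pos 1,3,5,7): XOR of data positions = 1⊕1⊕1 = 1
p2 (pos 2,3,6,7): XOR of data positions = 1⊕0⊕1 = 0
p4 (pos 4,5,6,7): XOR of data positions = 1⊕0⊕1 = 0
Codeword: 1010101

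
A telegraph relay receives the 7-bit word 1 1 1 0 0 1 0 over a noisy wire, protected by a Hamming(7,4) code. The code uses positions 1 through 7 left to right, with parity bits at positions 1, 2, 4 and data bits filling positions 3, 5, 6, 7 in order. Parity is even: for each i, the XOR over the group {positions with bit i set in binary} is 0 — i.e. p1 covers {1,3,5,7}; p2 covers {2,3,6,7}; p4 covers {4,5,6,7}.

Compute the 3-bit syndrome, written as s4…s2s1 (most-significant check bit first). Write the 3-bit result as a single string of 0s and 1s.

s1 (pos 1,3,5,7): 1⊕1⊕0⊕0 = 0
s2 (pos 2,3,6,7): 1⊕1⊕1⊕0 = 1
s4 (pos 4,5,6,7): 0⊕0⊕1⊕0 = 1
Syndrome s4…s1 = 110 → error at position 6.

110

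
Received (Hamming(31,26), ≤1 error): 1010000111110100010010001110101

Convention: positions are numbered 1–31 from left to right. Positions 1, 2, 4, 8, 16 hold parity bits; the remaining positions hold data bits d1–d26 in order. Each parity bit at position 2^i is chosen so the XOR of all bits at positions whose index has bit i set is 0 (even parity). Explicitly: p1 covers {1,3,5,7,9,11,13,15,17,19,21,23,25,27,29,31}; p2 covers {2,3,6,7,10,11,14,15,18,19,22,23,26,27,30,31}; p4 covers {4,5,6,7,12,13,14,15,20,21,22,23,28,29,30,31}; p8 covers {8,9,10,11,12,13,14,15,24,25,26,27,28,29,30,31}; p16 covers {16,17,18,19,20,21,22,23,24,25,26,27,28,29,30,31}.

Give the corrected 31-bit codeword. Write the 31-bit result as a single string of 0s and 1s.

1010000111110100010010001110001

s1 (pos 1,3,5,7,9,11,13,15,17,19,21,23,25,27,29,31): 1⊕1⊕0⊕0⊕1⊕1⊕0⊕0⊕0⊕0⊕1⊕0⊕1⊕1⊕1⊕1 = 1
s2 (pos 2,3,6,7,10,11,14,15,18,19,22,23,26,27,30,31): 0⊕1⊕0⊕0⊕1⊕1⊕1⊕0⊕1⊕0⊕0⊕0⊕1⊕1⊕0⊕1 = 0
s4 (pos 4,5,6,7,12,13,14,15,20,21,22,23,28,29,30,31): 0⊕0⊕0⊕0⊕1⊕0⊕1⊕0⊕0⊕1⊕0⊕0⊕0⊕1⊕0⊕1 = 1
s8 (pos 8,9,10,11,12,13,14,15,24,25,26,27,28,29,30,31): 1⊕1⊕1⊕1⊕1⊕0⊕1⊕0⊕0⊕1⊕1⊕1⊕0⊕1⊕0⊕1 = 1
s16 (pos 16,17,18,19,20,21,22,23,24,25,26,27,28,29,30,31): 0⊕0⊕1⊕0⊕0⊕1⊕0⊕0⊕0⊕1⊕1⊕1⊕0⊕1⊕0⊕1 = 1
Syndrome s16…s1 = 11101 → error at position 29.
Flip position 29: 1010000111110100010010001110101 → 1010000111110100010010001110001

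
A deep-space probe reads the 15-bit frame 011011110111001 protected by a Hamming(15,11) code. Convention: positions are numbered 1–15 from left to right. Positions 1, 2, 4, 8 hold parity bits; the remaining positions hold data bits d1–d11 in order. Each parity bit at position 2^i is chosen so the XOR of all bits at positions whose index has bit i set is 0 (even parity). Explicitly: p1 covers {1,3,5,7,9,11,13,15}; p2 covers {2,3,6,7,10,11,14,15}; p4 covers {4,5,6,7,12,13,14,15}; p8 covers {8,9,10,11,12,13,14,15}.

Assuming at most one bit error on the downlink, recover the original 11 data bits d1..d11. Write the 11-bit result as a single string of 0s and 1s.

11110111000

s1 (pos 1,3,5,7,9,11,13,15): 0⊕1⊕1⊕1⊕0⊕1⊕0⊕1 = 1
s2 (pos 2,3,6,7,10,11,14,15): 1⊕1⊕1⊕1⊕1⊕1⊕0⊕1 = 1
s4 (pos 4,5,6,7,12,13,14,15): 0⊕1⊕1⊕1⊕1⊕0⊕0⊕1 = 1
s8 (pos 8,9,10,11,12,13,14,15): 1⊕0⊕1⊕1⊕1⊕0⊕0⊕1 = 1
Syndrome s8…s1 = 1111 → error at position 15.
Flip position 15: 011011110111001 → 011011110111000
Read data bits from positions 3,5,6,7,9,10,11,12,13,14,15: 11110111000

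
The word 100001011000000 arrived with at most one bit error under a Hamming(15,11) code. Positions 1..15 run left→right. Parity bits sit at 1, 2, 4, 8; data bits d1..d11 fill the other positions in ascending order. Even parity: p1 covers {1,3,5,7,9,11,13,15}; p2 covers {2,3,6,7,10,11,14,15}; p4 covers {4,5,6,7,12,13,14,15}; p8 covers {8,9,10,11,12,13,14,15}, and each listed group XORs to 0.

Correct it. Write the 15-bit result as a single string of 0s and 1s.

100000011000000

s1 (pos 1,3,5,7,9,11,13,15): 1⊕0⊕0⊕0⊕1⊕0⊕0⊕0 = 0
s2 (pos 2,3,6,7,10,11,14,15): 0⊕0⊕1⊕0⊕0⊕0⊕0⊕0 = 1
s4 (pos 4,5,6,7,12,13,14,15): 0⊕0⊕1⊕0⊕0⊕0⊕0⊕0 = 1
s8 (pos 8,9,10,11,12,13,14,15): 1⊕1⊕0⊕0⊕0⊕0⊕0⊕0 = 0
Syndrome s8…s1 = 0110 → error at position 6.
Flip position 6: 100001011000000 → 100000011000000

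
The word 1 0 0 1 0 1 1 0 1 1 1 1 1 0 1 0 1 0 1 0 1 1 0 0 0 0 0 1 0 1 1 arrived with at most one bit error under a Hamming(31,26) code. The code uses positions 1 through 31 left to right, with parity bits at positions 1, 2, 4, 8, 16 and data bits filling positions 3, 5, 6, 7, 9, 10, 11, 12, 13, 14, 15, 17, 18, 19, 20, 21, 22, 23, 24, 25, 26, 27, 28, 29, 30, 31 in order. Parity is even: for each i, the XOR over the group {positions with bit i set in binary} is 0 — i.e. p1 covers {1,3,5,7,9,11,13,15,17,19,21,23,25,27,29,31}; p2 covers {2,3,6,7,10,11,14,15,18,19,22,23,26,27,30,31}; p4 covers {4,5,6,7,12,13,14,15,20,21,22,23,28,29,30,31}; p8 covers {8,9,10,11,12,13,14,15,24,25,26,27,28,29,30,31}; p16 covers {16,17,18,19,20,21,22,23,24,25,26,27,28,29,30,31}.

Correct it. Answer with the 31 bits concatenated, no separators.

1001011011111010101011000001001

s1 (pos 1,3,5,7,9,11,13,15,17,19,21,23,25,27,29,31): 1⊕0⊕0⊕1⊕1⊕1⊕1⊕1⊕1⊕1⊕1⊕0⊕0⊕0⊕0⊕1 = 0
s2 (pos 2,3,6,7,10,11,14,15,18,19,22,23,26,27,30,31): 0⊕0⊕1⊕1⊕1⊕1⊕0⊕1⊕0⊕1⊕1⊕0⊕0⊕0⊕1⊕1 = 1
s4 (pos 4,5,6,7,12,13,14,15,20,21,22,23,28,29,30,31): 1⊕0⊕1⊕1⊕1⊕1⊕0⊕1⊕0⊕1⊕1⊕0⊕1⊕0⊕1⊕1 = 1
s8 (pos 8,9,10,11,12,13,14,15,24,25,26,27,28,29,30,31): 0⊕1⊕1⊕1⊕1⊕1⊕0⊕1⊕0⊕0⊕0⊕0⊕1⊕0⊕1⊕1 = 1
s16 (pos 16,17,18,19,20,21,22,23,24,25,26,27,28,29,30,31): 0⊕1⊕0⊕1⊕0⊕1⊕1⊕0⊕0⊕0⊕0⊕0⊕1⊕0⊕1⊕1 = 1
Syndrome s16…s1 = 11110 → error at position 30.
Flip position 30: 1001011011111010101011000001011 → 1001011011111010101011000001001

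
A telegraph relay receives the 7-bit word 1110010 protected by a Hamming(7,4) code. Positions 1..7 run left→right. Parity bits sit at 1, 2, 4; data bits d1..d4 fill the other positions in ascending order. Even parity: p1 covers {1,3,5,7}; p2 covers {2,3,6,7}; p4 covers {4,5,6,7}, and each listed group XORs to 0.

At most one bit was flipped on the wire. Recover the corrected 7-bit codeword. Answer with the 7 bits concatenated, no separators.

s1 (pos 1,3,5,7): 1⊕1⊕0⊕0 = 0
s2 (pos 2,3,6,7): 1⊕1⊕1⊕0 = 1
s4 (pos 4,5,6,7): 0⊕0⊕1⊕0 = 1
Syndrome s4…s1 = 110 → error at position 6.
Flip position 6: 1110010 → 1110000

1110000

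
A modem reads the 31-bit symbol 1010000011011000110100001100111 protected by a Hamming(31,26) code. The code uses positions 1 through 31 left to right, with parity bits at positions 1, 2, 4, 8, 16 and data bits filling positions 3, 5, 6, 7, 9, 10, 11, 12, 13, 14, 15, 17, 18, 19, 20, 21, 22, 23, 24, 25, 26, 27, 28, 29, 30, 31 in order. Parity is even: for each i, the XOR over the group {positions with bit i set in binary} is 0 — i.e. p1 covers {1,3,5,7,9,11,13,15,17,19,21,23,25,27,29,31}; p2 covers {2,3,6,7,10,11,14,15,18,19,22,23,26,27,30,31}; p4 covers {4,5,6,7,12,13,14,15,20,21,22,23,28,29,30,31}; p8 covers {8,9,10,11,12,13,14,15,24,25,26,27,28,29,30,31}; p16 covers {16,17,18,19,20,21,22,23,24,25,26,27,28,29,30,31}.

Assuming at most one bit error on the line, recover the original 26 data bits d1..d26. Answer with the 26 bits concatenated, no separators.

10001101100110100001100111

s1 (pos 1,3,5,7,9,11,13,15,17,19,21,23,25,27,29,31): 1⊕1⊕0⊕0⊕1⊕0⊕1⊕0⊕1⊕0⊕0⊕0⊕1⊕0⊕1⊕1 = 0
s2 (pos 2,3,6,7,10,11,14,15,18,19,22,23,26,27,30,31): 0⊕1⊕0⊕0⊕1⊕0⊕0⊕0⊕1⊕0⊕0⊕0⊕1⊕0⊕1⊕1 = 0
s4 (pos 4,5,6,7,12,13,14,15,20,21,22,23,28,29,30,31): 0⊕0⊕0⊕0⊕1⊕1⊕0⊕0⊕1⊕0⊕0⊕0⊕0⊕1⊕1⊕1 = 0
s8 (pos 8,9,10,11,12,13,14,15,24,25,26,27,28,29,30,31): 0⊕1⊕1⊕0⊕1⊕1⊕0⊕0⊕0⊕1⊕1⊕0⊕0⊕1⊕1⊕1 = 1
s16 (pos 16,17,18,19,20,21,22,23,24,25,26,27,28,29,30,31): 0⊕1⊕1⊕0⊕1⊕0⊕0⊕0⊕0⊕1⊕1⊕0⊕0⊕1⊕1⊕1 = 0
Syndrome s16…s1 = 01000 → error at position 8.
Flip position 8: 1010000011011000110100001100111 → 1010000111011000110100001100111
Read data bits from positions 3,5,6,7,9,10,11,12,13,14,15,17,18,19,20,21,22,23,24,25,26,27,28,29,30,31: 10001101100110100001100111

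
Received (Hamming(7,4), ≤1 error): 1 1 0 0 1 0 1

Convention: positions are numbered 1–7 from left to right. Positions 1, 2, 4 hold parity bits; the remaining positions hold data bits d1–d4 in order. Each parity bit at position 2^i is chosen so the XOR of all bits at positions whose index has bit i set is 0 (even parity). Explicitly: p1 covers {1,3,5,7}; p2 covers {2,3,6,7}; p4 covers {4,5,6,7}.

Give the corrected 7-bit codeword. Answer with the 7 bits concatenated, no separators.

0100101

s1 (pos 1,3,5,7): 1⊕0⊕1⊕1 = 1
s2 (pos 2,3,6,7): 1⊕0⊕0⊕1 = 0
s4 (pos 4,5,6,7): 0⊕1⊕0⊕1 = 0
Syndrome s4…s1 = 001 → error at position 1.
Flip position 1: 1100101 → 0100101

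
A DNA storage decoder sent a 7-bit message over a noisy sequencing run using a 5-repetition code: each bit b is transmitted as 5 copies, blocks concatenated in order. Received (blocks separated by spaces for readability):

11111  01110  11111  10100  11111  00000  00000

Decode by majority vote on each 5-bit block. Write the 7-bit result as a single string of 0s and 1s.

1110100

Block 1 (11111): 5 ones → 1
Block 2 (01110): 3 ones → 1
Block 3 (11111): 5 ones → 1
Block 4 (10100): 2 ones → 0
Block 5 (11111): 5 ones → 1
Block 6 (00000): 0 ones → 0
Block 7 (00000): 0 ones → 0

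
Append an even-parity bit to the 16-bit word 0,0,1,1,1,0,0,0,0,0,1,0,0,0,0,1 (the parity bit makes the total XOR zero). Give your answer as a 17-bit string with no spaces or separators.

00111000001000011

XOR of the 16 data bits: 0⊕0⊕1⊕1⊕1⊕0⊕0⊕0⊕0⊕0⊕1⊕0⊕0⊕0⊕0⊕1 = 1
Parity bit = 1 (so all 17 bits XOR to 0).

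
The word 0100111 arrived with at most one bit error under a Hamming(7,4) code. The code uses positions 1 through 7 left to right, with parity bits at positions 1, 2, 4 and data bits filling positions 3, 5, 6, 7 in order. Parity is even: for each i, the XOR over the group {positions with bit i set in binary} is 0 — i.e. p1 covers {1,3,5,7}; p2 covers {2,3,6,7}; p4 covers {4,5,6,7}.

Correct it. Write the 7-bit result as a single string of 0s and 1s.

0100101

s1 (pos 1,3,5,7): 0⊕0⊕1⊕1 = 0
s2 (pos 2,3,6,7): 1⊕0⊕1⊕1 = 1
s4 (pos 4,5,6,7): 0⊕1⊕1⊕1 = 1
Syndrome s4…s1 = 110 → error at position 6.
Flip position 6: 0100111 → 0100101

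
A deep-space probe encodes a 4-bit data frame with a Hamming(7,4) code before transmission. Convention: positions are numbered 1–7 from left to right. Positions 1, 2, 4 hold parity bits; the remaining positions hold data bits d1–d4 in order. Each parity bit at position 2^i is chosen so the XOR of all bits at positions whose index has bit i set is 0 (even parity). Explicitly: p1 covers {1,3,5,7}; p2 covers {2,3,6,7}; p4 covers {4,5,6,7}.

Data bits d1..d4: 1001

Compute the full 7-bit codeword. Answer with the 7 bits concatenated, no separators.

0011001

Place data at non-parity positions: p1 p2 1 p4 0 0 1
p1 (pos 1,3,5,7): XOR of data positions = 1⊕0⊕1 = 0
p2 (pos 2,3,6,7): XOR of data positions = 1⊕0⊕1 = 0
p4 (pos 4,5,6,7): XOR of data positions = 0⊕0⊕1 = 1
Codeword: 0011001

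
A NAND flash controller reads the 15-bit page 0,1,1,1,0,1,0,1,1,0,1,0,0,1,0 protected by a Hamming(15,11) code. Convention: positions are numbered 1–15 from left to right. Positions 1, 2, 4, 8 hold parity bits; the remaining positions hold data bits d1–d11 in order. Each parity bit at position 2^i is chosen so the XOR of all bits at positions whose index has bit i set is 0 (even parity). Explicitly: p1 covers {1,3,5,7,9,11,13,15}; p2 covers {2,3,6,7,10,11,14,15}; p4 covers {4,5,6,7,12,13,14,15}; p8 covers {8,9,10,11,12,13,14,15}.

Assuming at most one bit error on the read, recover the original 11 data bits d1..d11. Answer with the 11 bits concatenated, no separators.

s1 (pos 1,3,5,7,9,11,13,15): 0⊕1⊕0⊕0⊕1⊕1⊕0⊕0 = 1
s2 (pos 2,3,6,7,10,11,14,15): 1⊕1⊕1⊕0⊕0⊕1⊕1⊕0 = 1
s4 (pos 4,5,6,7,12,13,14,15): 1⊕0⊕1⊕0⊕0⊕0⊕1⊕0 = 1
s8 (pos 8,9,10,11,12,13,14,15): 1⊕1⊕0⊕1⊕0⊕0⊕1⊕0 = 0
Syndrome s8…s1 = 0111 → error at position 7.
Flip position 7: 011101011010010 → 011101111010010
Read data bits from positions 3,5,6,7,9,10,11,12,13,14,15: 10111010010

10111010010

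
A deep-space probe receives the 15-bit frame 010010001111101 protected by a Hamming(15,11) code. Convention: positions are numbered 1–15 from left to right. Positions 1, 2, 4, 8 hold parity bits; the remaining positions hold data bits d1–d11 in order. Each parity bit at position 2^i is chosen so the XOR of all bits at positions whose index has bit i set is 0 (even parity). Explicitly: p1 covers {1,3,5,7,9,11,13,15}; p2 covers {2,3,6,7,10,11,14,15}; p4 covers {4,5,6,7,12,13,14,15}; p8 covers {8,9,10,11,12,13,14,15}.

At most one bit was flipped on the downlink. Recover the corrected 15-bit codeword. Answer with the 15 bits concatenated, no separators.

110010001111101

s1 (pos 1,3,5,7,9,11,13,15): 0⊕0⊕1⊕0⊕1⊕1⊕1⊕1 = 1
s2 (pos 2,3,6,7,10,11,14,15): 1⊕0⊕0⊕0⊕1⊕1⊕0⊕1 = 0
s4 (pos 4,5,6,7,12,13,14,15): 0⊕1⊕0⊕0⊕1⊕1⊕0⊕1 = 0
s8 (pos 8,9,10,11,12,13,14,15): 0⊕1⊕1⊕1⊕1⊕1⊕0⊕1 = 0
Syndrome s8…s1 = 0001 → error at position 1.
Flip position 1: 010010001111101 → 110010001111101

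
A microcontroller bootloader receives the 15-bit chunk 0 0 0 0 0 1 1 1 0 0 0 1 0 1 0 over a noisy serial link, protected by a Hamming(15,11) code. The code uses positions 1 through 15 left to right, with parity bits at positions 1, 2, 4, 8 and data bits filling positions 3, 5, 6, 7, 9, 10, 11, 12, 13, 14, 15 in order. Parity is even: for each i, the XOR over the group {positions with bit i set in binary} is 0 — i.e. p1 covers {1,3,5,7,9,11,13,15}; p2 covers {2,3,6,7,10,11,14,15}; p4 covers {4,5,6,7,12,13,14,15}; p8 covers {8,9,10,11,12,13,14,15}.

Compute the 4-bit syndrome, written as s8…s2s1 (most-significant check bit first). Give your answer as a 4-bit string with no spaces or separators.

s1 (pos 1,3,5,7,9,11,13,15): 0⊕0⊕0⊕1⊕0⊕0⊕0⊕0 = 1
s2 (pos 2,3,6,7,10,11,14,15): 0⊕0⊕1⊕1⊕0⊕0⊕1⊕0 = 1
s4 (pos 4,5,6,7,12,13,14,15): 0⊕0⊕1⊕1⊕1⊕0⊕1⊕0 = 0
s8 (pos 8,9,10,11,12,13,14,15): 1⊕0⊕0⊕0⊕1⊕0⊕1⊕0 = 1
Syndrome s8…s1 = 1011 → error at position 11.

1011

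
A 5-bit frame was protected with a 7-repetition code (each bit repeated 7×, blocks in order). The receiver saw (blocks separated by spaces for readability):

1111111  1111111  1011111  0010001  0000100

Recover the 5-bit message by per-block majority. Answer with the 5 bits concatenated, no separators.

Block 1 (1111111): 7 ones → 1
Block 2 (1111111): 7 ones → 1
Block 3 (1011111): 6 ones → 1
Block 4 (0010001): 2 ones → 0
Block 5 (0000100): 1 one → 0

11100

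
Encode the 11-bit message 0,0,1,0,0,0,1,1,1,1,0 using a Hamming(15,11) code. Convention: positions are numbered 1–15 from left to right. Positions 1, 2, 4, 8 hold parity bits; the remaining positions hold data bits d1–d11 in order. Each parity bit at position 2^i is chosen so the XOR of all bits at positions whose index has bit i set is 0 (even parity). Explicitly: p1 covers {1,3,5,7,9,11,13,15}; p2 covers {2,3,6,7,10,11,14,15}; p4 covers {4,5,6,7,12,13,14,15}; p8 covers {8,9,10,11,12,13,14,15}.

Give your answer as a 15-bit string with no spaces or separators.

010001000011110

Place data at non-parity positions: p1 p2 0 p4 0 1 0 p8 0 0 1 1 1 1 0
p1 (pos 1,3,5,7,9,11,13,15): XOR of data positions = 0⊕0⊕0⊕0⊕1⊕1⊕0 = 0
p2 (pos 2,3,6,7,10,11,14,15): XOR of data positions = 0⊕1⊕0⊕0⊕1⊕1⊕0 = 1
p4 (pos 4,5,6,7,12,13,14,15): XOR of data positions = 0⊕1⊕0⊕1⊕1⊕1⊕0 = 0
p8 (pos 8,9,10,11,12,13,14,15): XOR of data positions = 0⊕0⊕1⊕1⊕1⊕1⊕0 = 0
Codeword: 010001000011110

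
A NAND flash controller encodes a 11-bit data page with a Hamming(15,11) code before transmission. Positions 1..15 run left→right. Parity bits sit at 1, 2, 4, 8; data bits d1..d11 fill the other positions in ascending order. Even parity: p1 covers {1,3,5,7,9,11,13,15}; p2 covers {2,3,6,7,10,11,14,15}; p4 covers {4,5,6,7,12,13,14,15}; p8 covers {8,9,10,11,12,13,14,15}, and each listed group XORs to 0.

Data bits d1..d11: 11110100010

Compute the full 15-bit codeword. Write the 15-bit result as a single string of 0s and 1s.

111011100100010

Place data at non-parity positions: p1 p2 1 p4 1 1 1 p8 0 1 0 0 0 1 0
p1 (pos 1,3,5,7,9,11,13,15): XOR of data positions = 1⊕1⊕1⊕0⊕0⊕0⊕0 = 1
p2 (pos 2,3,6,7,10,11,14,15): XOR of data positions = 1⊕1⊕1⊕1⊕0⊕1⊕0 = 1
p4 (pos 4,5,6,7,12,13,14,15): XOR of data positions = 1⊕1⊕1⊕0⊕0⊕1⊕0 = 0
p8 (pos 8,9,10,11,12,13,14,15): XOR of data positions = 0⊕1⊕0⊕0⊕0⊕1⊕0 = 0
Codeword: 111011100100010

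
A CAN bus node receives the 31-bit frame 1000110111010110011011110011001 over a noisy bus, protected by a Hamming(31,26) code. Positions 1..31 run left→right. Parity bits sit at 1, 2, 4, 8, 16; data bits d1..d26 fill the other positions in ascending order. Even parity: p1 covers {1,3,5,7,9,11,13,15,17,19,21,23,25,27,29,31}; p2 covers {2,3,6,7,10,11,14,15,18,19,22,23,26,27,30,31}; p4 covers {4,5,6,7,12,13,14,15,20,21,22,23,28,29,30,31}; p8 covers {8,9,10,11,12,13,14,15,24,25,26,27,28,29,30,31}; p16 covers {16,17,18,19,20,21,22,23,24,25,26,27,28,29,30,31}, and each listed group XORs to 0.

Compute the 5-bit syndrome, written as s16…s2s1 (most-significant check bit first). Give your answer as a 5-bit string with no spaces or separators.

s1 (pos 1,3,5,7,9,11,13,15,17,19,21,23,25,27,29,31): 1⊕0⊕1⊕0⊕1⊕0⊕0⊕1⊕0⊕1⊕1⊕1⊕0⊕1⊕0⊕1 = 1
s2 (pos 2,3,6,7,10,11,14,15,18,19,22,23,26,27,30,31): 0⊕0⊕1⊕0⊕1⊕0⊕1⊕1⊕1⊕1⊕1⊕1⊕0⊕1⊕0⊕1 = 0
s4 (pos 4,5,6,7,12,13,14,15,20,21,22,23,28,29,30,31): 0⊕1⊕1⊕0⊕1⊕0⊕1⊕1⊕0⊕1⊕1⊕1⊕1⊕0⊕0⊕1 = 0
s8 (pos 8,9,10,11,12,13,14,15,24,25,26,27,28,29,30,31): 1⊕1⊕1⊕0⊕1⊕0⊕1⊕1⊕1⊕0⊕0⊕1⊕1⊕0⊕0⊕1 = 0
s16 (pos 16,17,18,19,20,21,22,23,24,25,26,27,28,29,30,31): 0⊕0⊕1⊕1⊕0⊕1⊕1⊕1⊕1⊕0⊕0⊕1⊕1⊕0⊕0⊕1 = 1
Syndrome s16…s1 = 10001 → error at position 17.

10001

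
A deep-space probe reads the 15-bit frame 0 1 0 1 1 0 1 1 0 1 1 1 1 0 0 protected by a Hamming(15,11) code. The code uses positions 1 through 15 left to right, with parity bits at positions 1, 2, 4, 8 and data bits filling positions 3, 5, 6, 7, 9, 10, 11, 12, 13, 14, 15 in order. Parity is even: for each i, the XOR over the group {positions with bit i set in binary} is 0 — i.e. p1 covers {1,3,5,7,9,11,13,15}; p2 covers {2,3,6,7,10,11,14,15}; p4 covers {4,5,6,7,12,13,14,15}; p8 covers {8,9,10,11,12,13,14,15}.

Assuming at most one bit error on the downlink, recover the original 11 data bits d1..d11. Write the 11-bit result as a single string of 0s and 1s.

s1 (pos 1,3,5,7,9,11,13,15): 0⊕0⊕1⊕1⊕0⊕1⊕1⊕0 = 0
s2 (pos 2,3,6,7,10,11,14,15): 1⊕0⊕0⊕1⊕1⊕1⊕0⊕0 = 0
s4 (pos 4,5,6,7,12,13,14,15): 1⊕1⊕0⊕1⊕1⊕1⊕0⊕0 = 1
s8 (pos 8,9,10,11,12,13,14,15): 1⊕0⊕1⊕1⊕1⊕1⊕0⊕0 = 1
Syndrome s8…s1 = 1100 → error at position 12.
Flip position 12: 010110110111100 → 010110110110100
Read data bits from positions 3,5,6,7,9,10,11,12,13,14,15: 01010110100

01010110100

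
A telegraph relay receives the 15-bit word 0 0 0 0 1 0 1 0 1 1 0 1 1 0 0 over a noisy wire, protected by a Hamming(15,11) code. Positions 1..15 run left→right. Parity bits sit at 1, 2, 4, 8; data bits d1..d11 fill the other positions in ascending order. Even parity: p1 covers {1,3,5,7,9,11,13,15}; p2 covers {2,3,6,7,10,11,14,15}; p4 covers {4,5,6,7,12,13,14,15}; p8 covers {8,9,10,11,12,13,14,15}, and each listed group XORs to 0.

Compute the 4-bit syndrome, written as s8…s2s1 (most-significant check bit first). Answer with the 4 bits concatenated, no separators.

0000

s1 (pos 1,3,5,7,9,11,13,15): 0⊕0⊕1⊕1⊕1⊕0⊕1⊕0 = 0
s2 (pos 2,3,6,7,10,11,14,15): 0⊕0⊕0⊕1⊕1⊕0⊕0⊕0 = 0
s4 (pos 4,5,6,7,12,13,14,15): 0⊕1⊕0⊕1⊕1⊕1⊕0⊕0 = 0
s8 (pos 8,9,10,11,12,13,14,15): 0⊕1⊕1⊕0⊕1⊕1⊕0⊕0 = 0
Syndrome s8…s1 = 0000 → no error.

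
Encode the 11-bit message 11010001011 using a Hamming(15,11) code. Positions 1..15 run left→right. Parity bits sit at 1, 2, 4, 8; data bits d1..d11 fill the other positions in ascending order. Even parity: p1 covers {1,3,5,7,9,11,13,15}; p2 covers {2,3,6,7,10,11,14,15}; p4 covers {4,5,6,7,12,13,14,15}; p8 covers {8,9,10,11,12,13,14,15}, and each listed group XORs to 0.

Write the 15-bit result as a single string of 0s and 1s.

Place data at non-parity positions: p1 p2 1 p4 1 0 1 p8 0 0 0 1 0 1 1
p1 (pos 1,3,5,7,9,11,13,15): XOR of data positions = 1⊕1⊕1⊕0⊕0⊕0⊕1 = 0
p2 (pos 2,3,6,7,10,11,14,15): XOR of data positions = 1⊕0⊕1⊕0⊕0⊕1⊕1 = 0
p4 (pos 4,5,6,7,12,13,14,15): XOR of data positions = 1⊕0⊕1⊕1⊕0⊕1⊕1 = 1
p8 (pos 8,9,10,11,12,13,14,15): XOR of data positions = 0⊕0⊕0⊕1⊕0⊕1⊕1 = 1
Codeword: 001110110001011

001110110001011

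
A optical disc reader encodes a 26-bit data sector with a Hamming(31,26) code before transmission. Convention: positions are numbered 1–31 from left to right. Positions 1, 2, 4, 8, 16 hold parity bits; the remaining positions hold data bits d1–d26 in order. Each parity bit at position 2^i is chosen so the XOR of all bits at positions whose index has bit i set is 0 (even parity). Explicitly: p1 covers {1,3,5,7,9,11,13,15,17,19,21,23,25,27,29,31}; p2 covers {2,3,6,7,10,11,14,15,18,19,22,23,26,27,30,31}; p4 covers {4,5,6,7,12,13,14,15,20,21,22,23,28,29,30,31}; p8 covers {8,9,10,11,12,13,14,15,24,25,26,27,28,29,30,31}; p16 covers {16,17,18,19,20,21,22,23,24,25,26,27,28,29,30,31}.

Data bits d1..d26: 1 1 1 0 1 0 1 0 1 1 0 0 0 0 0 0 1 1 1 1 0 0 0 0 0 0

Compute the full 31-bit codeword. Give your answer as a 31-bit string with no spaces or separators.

1010110010101100000001111000000

Place data at non-parity positions: p1 p2 1 p4 1 1 0 p8 1 0 1 0 1 1 0 p16 0 0 0 0 0 1 1 1 1 0 0 0 0 0 0
p1 (pos 1,3,5,7,9,11,13,15,17,19,21,23,25,27,29,31): XOR of data positions = 1⊕1⊕0⊕1⊕1⊕1⊕0⊕0⊕0⊕0⊕1⊕1⊕0⊕0⊕0 = 1
p2 (pos 2,3,6,7,10,11,14,15,18,19,22,23,26,27,30,31): XOR of data positions = 1⊕1⊕0⊕0⊕1⊕1⊕0⊕0⊕0⊕1⊕1⊕0⊕0⊕0⊕0 = 0
p4 (pos 4,5,6,7,12,13,14,15,20,21,22,23,28,29,30,31): XOR of data positions = 1⊕1⊕0⊕0⊕1⊕1⊕0⊕0⊕0⊕1⊕1⊕0⊕0⊕0⊕0 = 0
p8 (pos 8,9,10,11,12,13,14,15,24,25,26,27,28,29,30,31): XOR of data positions = 1⊕0⊕1⊕0⊕1⊕1⊕0⊕1⊕1⊕0⊕0⊕0⊕0⊕0⊕0 = 0
p16 (pos 16,17,18,19,20,21,22,23,24,25,26,27,28,29,30,31): XOR of data positions = 0⊕0⊕0⊕0⊕0⊕1⊕1⊕1⊕1⊕0⊕0⊕0⊕0⊕0⊕0 = 0
Codeword: 1010110010101100000001111000000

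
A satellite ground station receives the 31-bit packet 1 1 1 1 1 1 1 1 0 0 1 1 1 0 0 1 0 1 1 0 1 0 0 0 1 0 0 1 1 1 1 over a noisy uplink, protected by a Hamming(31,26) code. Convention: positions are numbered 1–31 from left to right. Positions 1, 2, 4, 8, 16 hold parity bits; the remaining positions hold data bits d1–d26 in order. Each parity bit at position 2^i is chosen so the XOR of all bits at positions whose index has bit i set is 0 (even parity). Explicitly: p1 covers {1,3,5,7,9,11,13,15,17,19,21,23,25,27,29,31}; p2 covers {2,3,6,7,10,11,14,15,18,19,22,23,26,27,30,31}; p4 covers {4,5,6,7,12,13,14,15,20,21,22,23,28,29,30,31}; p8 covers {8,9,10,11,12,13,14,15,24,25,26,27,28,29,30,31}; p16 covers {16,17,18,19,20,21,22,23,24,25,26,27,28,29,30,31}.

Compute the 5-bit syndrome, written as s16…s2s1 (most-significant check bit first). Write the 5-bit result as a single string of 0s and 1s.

s1 (pos 1,3,5,7,9,11,13,15,17,19,21,23,25,27,29,31): 1⊕1⊕1⊕1⊕0⊕1⊕1⊕0⊕0⊕1⊕1⊕0⊕1⊕0⊕1⊕1 = 1
s2 (pos 2,3,6,7,10,11,14,15,18,19,22,23,26,27,30,31): 1⊕1⊕1⊕1⊕0⊕1⊕0⊕0⊕1⊕1⊕0⊕0⊕0⊕0⊕1⊕1 = 1
s4 (pos 4,5,6,7,12,13,14,15,20,21,22,23,28,29,30,31): 1⊕1⊕1⊕1⊕1⊕1⊕0⊕0⊕0⊕1⊕0⊕0⊕1⊕1⊕1⊕1 = 1
s8 (pos 8,9,10,11,12,13,14,15,24,25,26,27,28,29,30,31): 1⊕0⊕0⊕1⊕1⊕1⊕0⊕0⊕0⊕1⊕0⊕0⊕1⊕1⊕1⊕1 = 1
s16 (pos 16,17,18,19,20,21,22,23,24,25,26,27,28,29,30,31): 1⊕0⊕1⊕1⊕0⊕1⊕0⊕0⊕0⊕1⊕0⊕0⊕1⊕1⊕1⊕1 = 1
Syndrome s16…s1 = 11111 → error at position 31.

11111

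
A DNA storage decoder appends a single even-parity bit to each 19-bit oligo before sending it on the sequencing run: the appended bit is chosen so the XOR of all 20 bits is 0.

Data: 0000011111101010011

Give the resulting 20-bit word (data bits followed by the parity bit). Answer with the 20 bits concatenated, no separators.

00000111111010100110

XOR of the 19 data bits: 0⊕0⊕0⊕0⊕0⊕1⊕1⊕1⊕1⊕1⊕1⊕0⊕1⊕0⊕1⊕0⊕0⊕1⊕1 = 0
Parity bit = 0 (so all 20 bits XOR to 0).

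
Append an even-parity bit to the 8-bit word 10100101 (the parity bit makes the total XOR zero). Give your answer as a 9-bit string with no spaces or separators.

101001010

XOR of the 8 data bits: 1⊕0⊕1⊕0⊕0⊕1⊕0⊕1 = 0
Parity bit = 0 (so all 9 bits XOR to 0).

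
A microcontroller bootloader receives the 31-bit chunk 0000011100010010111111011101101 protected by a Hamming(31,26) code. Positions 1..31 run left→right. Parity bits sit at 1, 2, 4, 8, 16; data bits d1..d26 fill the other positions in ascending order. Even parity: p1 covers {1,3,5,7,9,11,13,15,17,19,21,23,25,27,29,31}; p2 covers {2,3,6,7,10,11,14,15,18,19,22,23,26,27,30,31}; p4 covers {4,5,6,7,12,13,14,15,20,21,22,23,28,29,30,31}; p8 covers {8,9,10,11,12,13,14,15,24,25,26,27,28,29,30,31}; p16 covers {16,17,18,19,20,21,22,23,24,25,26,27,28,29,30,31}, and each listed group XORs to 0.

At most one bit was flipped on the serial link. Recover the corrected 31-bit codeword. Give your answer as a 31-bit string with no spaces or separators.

s1 (pos 1,3,5,7,9,11,13,15,17,19,21,23,25,27,29,31): 0⊕0⊕0⊕1⊕0⊕0⊕0⊕1⊕1⊕1⊕1⊕0⊕1⊕0⊕1⊕1 = 0
s2 (pos 2,3,6,7,10,11,14,15,18,19,22,23,26,27,30,31): 0⊕0⊕1⊕1⊕0⊕0⊕0⊕1⊕1⊕1⊕1⊕0⊕1⊕0⊕0⊕1 = 0
s4 (pos 4,5,6,7,12,13,14,15,20,21,22,23,28,29,30,31): 0⊕0⊕1⊕1⊕1⊕0⊕0⊕1⊕1⊕1⊕1⊕0⊕1⊕1⊕0⊕1 = 0
s8 (pos 8,9,10,11,12,13,14,15,24,25,26,27,28,29,30,31): 1⊕0⊕0⊕0⊕1⊕0⊕0⊕1⊕1⊕1⊕1⊕0⊕1⊕1⊕0⊕1 = 1
s16 (pos 16,17,18,19,20,21,22,23,24,25,26,27,28,29,30,31): 0⊕1⊕1⊕1⊕1⊕1⊕1⊕0⊕1⊕1⊕1⊕0⊕1⊕1⊕0⊕1 = 0
Syndrome s16…s1 = 01000 → error at position 8.
Flip position 8: 0000011100010010111111011101101 → 0000011000010010111111011101101

0000011000010010111111011101101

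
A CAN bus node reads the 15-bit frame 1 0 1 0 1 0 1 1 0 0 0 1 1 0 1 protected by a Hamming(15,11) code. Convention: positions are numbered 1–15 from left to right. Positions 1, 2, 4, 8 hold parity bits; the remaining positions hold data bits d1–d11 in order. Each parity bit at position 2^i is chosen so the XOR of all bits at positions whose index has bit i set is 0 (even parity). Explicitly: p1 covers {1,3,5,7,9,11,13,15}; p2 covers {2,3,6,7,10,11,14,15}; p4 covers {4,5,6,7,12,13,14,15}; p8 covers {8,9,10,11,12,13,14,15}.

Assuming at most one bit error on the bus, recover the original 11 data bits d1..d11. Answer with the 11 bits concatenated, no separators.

11110001101

s1 (pos 1,3,5,7,9,11,13,15): 1⊕1⊕1⊕1⊕0⊕0⊕1⊕1 = 0
s2 (pos 2,3,6,7,10,11,14,15): 0⊕1⊕0⊕1⊕0⊕0⊕0⊕1 = 1
s4 (pos 4,5,6,7,12,13,14,15): 0⊕1⊕0⊕1⊕1⊕1⊕0⊕1 = 1
s8 (pos 8,9,10,11,12,13,14,15): 1⊕0⊕0⊕0⊕1⊕1⊕0⊕1 = 0
Syndrome s8…s1 = 0110 → error at position 6.
Flip position 6: 101010110001101 → 101011110001101
Read data bits from positions 3,5,6,7,9,10,11,12,13,14,15: 11110001101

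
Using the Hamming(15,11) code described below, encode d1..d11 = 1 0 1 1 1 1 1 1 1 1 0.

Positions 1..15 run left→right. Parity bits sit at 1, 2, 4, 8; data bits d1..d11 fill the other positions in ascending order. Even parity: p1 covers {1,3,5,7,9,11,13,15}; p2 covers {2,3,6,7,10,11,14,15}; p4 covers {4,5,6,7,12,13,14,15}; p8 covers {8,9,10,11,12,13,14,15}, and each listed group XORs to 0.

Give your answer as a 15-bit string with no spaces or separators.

Place data at non-parity positions: p1 p2 1 p4 0 1 1 p8 1 1 1 1 1 1 0
p1 (pos 1,3,5,7,9,11,13,15): XOR of data positions = 1⊕0⊕1⊕1⊕1⊕1⊕0 = 1
p2 (pos 2,3,6,7,10,11,14,15): XOR of data positions = 1⊕1⊕1⊕1⊕1⊕1⊕0 = 0
p4 (pos 4,5,6,7,12,13,14,15): XOR of data positions = 0⊕1⊕1⊕1⊕1⊕1⊕0 = 1
p8 (pos 8,9,10,11,12,13,14,15): XOR of data positions = 1⊕1⊕1⊕1⊕1⊕1⊕0 = 0
Codeword: 101101101111110

101101101111110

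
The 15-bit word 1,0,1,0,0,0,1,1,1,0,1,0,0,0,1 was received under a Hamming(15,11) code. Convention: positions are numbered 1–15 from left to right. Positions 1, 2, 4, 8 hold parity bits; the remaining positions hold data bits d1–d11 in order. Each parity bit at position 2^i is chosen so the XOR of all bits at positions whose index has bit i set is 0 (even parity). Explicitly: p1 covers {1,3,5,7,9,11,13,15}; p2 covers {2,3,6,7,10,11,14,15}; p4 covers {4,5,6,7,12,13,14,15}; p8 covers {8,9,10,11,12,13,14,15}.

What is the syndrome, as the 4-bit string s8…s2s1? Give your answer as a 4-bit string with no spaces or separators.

s1 (pos 1,3,5,7,9,11,13,15): 1⊕1⊕0⊕1⊕1⊕1⊕0⊕1 = 0
s2 (pos 2,3,6,7,10,11,14,15): 0⊕1⊕0⊕1⊕0⊕1⊕0⊕1 = 0
s4 (pos 4,5,6,7,12,13,14,15): 0⊕0⊕0⊕1⊕0⊕0⊕0⊕1 = 0
s8 (pos 8,9,10,11,12,13,14,15): 1⊕1⊕0⊕1⊕0⊕0⊕0⊕1 = 0
Syndrome s8…s1 = 0000 → no error.

0000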